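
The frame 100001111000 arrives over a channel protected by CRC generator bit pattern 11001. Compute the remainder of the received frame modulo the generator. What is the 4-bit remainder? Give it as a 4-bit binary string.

1000

Modulo-2 division of 100001111000 by 11001:
  pos 0: 10000 XOR 11001 = 01001
  pos 1: 10011 XOR 11001 = 01010
  pos 2: 10101 XOR 11001 = 01100
  pos 3: 11001 XOR 11001 = 00000
Remainder = 1000 (nonzero — an error is detected).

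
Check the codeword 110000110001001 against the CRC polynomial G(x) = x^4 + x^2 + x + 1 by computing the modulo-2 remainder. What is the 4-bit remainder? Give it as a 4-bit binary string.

0000

Modulo-2 division of 110000110001001 by 10111:
  pos 0: 11000 XOR 10111 = 01111
  pos 1: 11110 XOR 10111 = 01001
  pos 2: 10011 XOR 10111 = 00100
  pos 4: 10010 XOR 10111 = 00101
  pos 6: 10100 XOR 10111 = 00011
  pos 9: 11100 XOR 10111 = 01011
  pos 10: 10111 XOR 10111 = 00000
Remainder = 0000 (zero — the frame passes the CRC check).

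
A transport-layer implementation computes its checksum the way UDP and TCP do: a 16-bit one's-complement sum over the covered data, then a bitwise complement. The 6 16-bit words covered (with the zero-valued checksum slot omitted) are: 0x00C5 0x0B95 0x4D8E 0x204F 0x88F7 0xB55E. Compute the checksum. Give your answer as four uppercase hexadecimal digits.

One's-complement addition (fold any carry out of bit 15 back into bit 0):
  0x00C5 + 0x0B95 = 0x00C5A
  0x0C5A + 0x4D8E = 0x059E8
  0x59E8 + 0x204F = 0x07A37
  0x7A37 + 0x88F7 = 0x1032E → wrap carry → 0x032F
  0x032F + 0xB55E = 0x0B88D
One's-complement sum = 0xB88D.
Checksum = ~0xB88D & 0xFFFF = 0x4772.

4772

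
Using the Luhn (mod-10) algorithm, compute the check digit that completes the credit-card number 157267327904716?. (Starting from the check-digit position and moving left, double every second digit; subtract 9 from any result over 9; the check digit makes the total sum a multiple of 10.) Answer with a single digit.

Partial digits right→left: 6 1 7 4 0 9 7 2 3 7 6 2 7 5 1
Double every second digit counting from the check-digit position (so the 1st, 3rd, 5th, ... of the partial from the right).
  doubled (with −9 where >9): 3 5 0 5 6 3 5 2 → sum 29
  kept as-is: 1 4 9 2 7 2 5 → sum 30
Total = 29 + 30 = 59.
Check digit = (10 − (59 mod 10)) mod 10 = 1.

1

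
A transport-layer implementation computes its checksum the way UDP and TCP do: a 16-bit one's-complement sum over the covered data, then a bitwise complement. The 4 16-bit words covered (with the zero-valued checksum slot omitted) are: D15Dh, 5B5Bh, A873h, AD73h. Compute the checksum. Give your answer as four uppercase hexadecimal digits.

One's-complement addition (fold any carry out of bit 15 back into bit 0):
  0xD15D + 0x5B5B = 0x12CB8 → wrap carry → 0x2CB9
  0x2CB9 + 0xA873 = 0x0D52C
  0xD52C + 0xAD73 = 0x1829F → wrap carry → 0x82A0
One's-complement sum = 0x82A0.
Checksum = ~0x82A0 & 0xFFFF = 0x7D5F.

7D5F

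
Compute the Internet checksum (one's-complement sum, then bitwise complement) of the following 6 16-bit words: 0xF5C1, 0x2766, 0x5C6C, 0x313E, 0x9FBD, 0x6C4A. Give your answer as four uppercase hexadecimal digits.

4925

One's-complement addition (fold any carry out of bit 15 back into bit 0):
  0xF5C1 + 0x2766 = 0x11D27 → wrap carry → 0x1D28
  0x1D28 + 0x5C6C = 0x07994
  0x7994 + 0x313E = 0x0AAD2
  0xAAD2 + 0x9FBD = 0x14A8F → wrap carry → 0x4A90
  0x4A90 + 0x6C4A = 0x0B6DA
One's-complement sum = 0xB6DA.
Checksum = ~0xB6DA & 0xFFFF = 0x4925.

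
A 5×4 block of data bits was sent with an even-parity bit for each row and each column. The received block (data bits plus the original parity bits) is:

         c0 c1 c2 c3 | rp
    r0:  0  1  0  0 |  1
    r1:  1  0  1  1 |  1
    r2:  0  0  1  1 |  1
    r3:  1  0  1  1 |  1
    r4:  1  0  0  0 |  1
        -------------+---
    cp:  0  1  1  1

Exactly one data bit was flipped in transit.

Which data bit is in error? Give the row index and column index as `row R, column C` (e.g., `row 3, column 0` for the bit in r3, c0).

row 2, column 0

Recompute each row's even parity and compare to rp:
  r0: data parity 1, sent rp 1 → ok
  r1: data parity 1, sent rp 1 → ok
  r2: data parity 0, sent rp 1 → mismatch
  r3: data parity 1, sent rp 1 → ok
  r4: data parity 1, sent rp 1 → ok
Recompute each column's even parity and compare to cp:
  c0: data parity 1, sent cp 0 → mismatch
  c1: data parity 1, sent cp 1 → ok
  c2: data parity 1, sent cp 1 → ok
  c3: data parity 1, sent cp 1 → ok
Exactly one row (r2) and one column (c0) fail → the flipped bit is at their intersection.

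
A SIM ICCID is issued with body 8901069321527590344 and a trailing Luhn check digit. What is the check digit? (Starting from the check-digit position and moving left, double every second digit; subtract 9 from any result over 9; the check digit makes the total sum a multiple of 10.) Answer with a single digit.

Partial digits right→left: 4 4 3 0 9 5 7 2 5 1 2 3 9 6 0 1 0 9 8
Double every second digit counting from the check-digit position (so the 1st, 3rd, 5th, ... of the partial from the right).
  doubled (with −9 where >9): 8 6 9 5 1 4 9 0 0 7 → sum 49
  kept as-is: 4 0 5 2 1 3 6 1 9 → sum 31
Total = 49 + 31 = 80.
Check digit = (10 − (80 mod 10)) mod 10 = 0.

0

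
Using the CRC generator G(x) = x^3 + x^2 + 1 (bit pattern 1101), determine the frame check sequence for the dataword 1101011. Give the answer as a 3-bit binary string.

Append 3 zeros: 1101011000. Divide by 1101 (XOR where the leading bit is 1):
  pos 0: 1101 XOR 1101 = 0000
  pos 5: 1100 XOR 1101 = 0001
Remainder (last 3 bits) = 010. This is the CRC / FCS.

010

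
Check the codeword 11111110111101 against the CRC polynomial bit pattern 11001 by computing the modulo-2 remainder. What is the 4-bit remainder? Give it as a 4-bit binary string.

0001

Modulo-2 division of 11111110111101 by 11001:
  pos 0: 11111 XOR 11001 = 00110
  pos 2: 11011 XOR 11001 = 00010
  pos 5: 10011 XOR 11001 = 01010
  pos 6: 10101 XOR 11001 = 01100
  pos 7: 11001 XOR 11001 = 00000
Remainder = 0001 (nonzero — an error is detected).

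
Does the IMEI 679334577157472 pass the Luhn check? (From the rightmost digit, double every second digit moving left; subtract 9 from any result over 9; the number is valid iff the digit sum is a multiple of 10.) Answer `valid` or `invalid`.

From the right, keep odd positions and double even positions (subtract 9 from any doubled value over 9):
  doubled (positions 2,4,...): 5 5 2 5 8 6 5 → sum 36
  kept (positions 1,3,...): 2 4 5 7 5 3 9 6 → sum 41
Total = 77.
77 mod 10 = 7, so the number is invalid.

invalid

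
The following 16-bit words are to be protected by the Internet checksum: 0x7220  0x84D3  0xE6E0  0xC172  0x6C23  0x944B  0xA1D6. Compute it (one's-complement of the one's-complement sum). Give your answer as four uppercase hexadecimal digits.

One's-complement addition (fold any carry out of bit 15 back into bit 0):
  0x7220 + 0x84D3 = 0x0F6F3
  0xF6F3 + 0xE6E0 = 0x1DDD3 → wrap carry → 0xDDD4
  0xDDD4 + 0xC172 = 0x19F46 → wrap carry → 0x9F47
  0x9F47 + 0x6C23 = 0x10B6A → wrap carry → 0x0B6B
  0x0B6B + 0x944B = 0x09FB6
  0x9FB6 + 0xA1D6 = 0x1418C → wrap carry → 0x418D
One's-complement sum = 0x418D.
Checksum = ~0x418D & 0xFFFF = 0xBE72.

BE72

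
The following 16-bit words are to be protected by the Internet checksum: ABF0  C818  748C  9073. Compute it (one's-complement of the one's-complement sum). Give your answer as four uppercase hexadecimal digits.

86F6

One's-complement addition (fold any carry out of bit 15 back into bit 0):
  0xABF0 + 0xC818 = 0x17408 → wrap carry → 0x7409
  0x7409 + 0x748C = 0x0E895
  0xE895 + 0x9073 = 0x17908 → wrap carry → 0x7909
One's-complement sum = 0x7909.
Checksum = ~0x7909 & 0xFFFF = 0x86F6.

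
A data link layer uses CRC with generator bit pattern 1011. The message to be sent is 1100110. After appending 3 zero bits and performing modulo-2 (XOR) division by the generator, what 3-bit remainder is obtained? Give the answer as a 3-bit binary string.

111

Append 3 zeros: 1100110000. Divide by 1011 (XOR where the leading bit is 1):
  pos 0: 1100 XOR 1011 = 0111
  pos 1: 1111 XOR 1011 = 0100
  pos 2: 1001 XOR 1011 = 0010
  pos 4: 1000 XOR 1011 = 0011
  pos 6: 1100 XOR 1011 = 0111
Remainder (last 3 bits) = 111. This is the CRC / FCS.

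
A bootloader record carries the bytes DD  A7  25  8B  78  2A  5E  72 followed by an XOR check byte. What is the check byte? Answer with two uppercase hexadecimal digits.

XOR the bytes together:
  start with 0xDD
  0xDD ⊕ 0xA7 = 0x7A
  0x7A ⊕ 0x25 = 0x5F
  0x5F ⊕ 0x8B = 0xD4
  0xD4 ⊕ 0x78 = 0xAC
  0xAC ⊕ 0x2A = 0x86
  0x86 ⊕ 0x5E = 0xD8
  0xD8 ⊕ 0x72 = 0xAA

AA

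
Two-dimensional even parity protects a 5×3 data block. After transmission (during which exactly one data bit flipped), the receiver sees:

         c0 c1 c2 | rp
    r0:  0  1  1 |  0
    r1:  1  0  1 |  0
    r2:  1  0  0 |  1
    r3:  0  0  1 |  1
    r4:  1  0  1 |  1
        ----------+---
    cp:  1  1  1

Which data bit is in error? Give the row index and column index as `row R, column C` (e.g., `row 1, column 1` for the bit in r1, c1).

Recompute each row's even parity and compare to rp:
  r0: data parity 0, sent rp 0 → ok
  r1: data parity 0, sent rp 0 → ok
  r2: data parity 1, sent rp 1 → ok
  r3: data parity 1, sent rp 1 → ok
  r4: data parity 0, sent rp 1 → mismatch
Recompute each column's even parity and compare to cp:
  c0: data parity 1, sent cp 1 → ok
  c1: data parity 1, sent cp 1 → ok
  c2: data parity 0, sent cp 1 → mismatch
Exactly one row (r4) and one column (c2) fail → the flipped bit is at their intersection.

row 4, column 2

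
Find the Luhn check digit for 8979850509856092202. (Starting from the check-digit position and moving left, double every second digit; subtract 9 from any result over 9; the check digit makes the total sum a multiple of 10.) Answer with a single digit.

0

Partial digits right→left: 2 0 2 2 9 0 6 5 8 9 0 5 0 5 8 9 7 9 8
Double every second digit counting from the check-digit position (so the 1st, 3rd, 5th, ... of the partial from the right).
  doubled (with −9 where >9): 4 4 9 3 7 0 0 7 5 7 → sum 46
  kept as-is: 0 2 0 5 9 5 5 9 9 → sum 44
Total = 46 + 44 = 90.
Check digit = (10 − (90 mod 10)) mod 10 = 0.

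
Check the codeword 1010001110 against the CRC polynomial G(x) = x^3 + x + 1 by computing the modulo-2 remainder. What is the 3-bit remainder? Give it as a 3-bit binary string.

Modulo-2 division of 1010001110 by 1011:
  pos 0: 1010 XOR 1011 = 0001
  pos 3: 1001 XOR 1011 = 0010
  pos 5: 1011 XOR 1011 = 0000
Remainder = 000 (zero — the frame passes the CRC check).

000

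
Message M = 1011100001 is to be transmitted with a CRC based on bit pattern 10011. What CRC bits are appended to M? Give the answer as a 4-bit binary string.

1101

Append 4 zeros: 10111000010000. Divide by 10011 (XOR where the leading bit is 1):
  pos 0: 10111 XOR 10011 = 00100
  pos 2: 10000 XOR 10011 = 00011
  pos 5: 11001 XOR 10011 = 01010
  pos 6: 10100 XOR 10011 = 00111
  pos 8: 11100 XOR 10011 = 01111
  pos 9: 11110 XOR 10011 = 01101
Remainder (last 4 bits) = 1101. This is the CRC / FCS.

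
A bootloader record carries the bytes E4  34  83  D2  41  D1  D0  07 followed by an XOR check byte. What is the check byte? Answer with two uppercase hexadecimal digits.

XOR the bytes together:
  start with 0xE4
  0xE4 ⊕ 0x34 = 0xD0
  0xD0 ⊕ 0x83 = 0x53
  0x53 ⊕ 0xD2 = 0x81
  0x81 ⊕ 0x41 = 0xC0
  0xC0 ⊕ 0xD1 = 0x11
  0x11 ⊕ 0xD0 = 0xC1
  0xC1 ⊕ 0x07 = 0xC6

C6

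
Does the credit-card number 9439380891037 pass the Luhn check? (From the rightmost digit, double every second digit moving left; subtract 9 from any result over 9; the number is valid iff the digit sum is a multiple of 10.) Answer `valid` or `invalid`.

valid

From the right, keep odd positions and double even positions (subtract 9 from any doubled value over 9):
  doubled (positions 2,4,...): 6 2 7 7 9 8 → sum 39
  kept (positions 1,3,...): 7 0 9 0 3 3 9 → sum 31
Total = 70.
70 mod 10 = 0, so the number is valid.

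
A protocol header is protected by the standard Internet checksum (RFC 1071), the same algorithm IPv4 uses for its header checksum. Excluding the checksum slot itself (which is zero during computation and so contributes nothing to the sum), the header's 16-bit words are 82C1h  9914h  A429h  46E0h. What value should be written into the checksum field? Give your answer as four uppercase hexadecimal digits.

One's-complement addition (fold any carry out of bit 15 back into bit 0):
  0x82C1 + 0x9914 = 0x11BD5 → wrap carry → 0x1BD6
  0x1BD6 + 0xA429 = 0x0BFFF
  0xBFFF + 0x46E0 = 0x106DF → wrap carry → 0x06E0
One's-complement sum = 0x06E0.
Checksum = ~0x06E0 & 0xFFFF = 0xF91F.

F91F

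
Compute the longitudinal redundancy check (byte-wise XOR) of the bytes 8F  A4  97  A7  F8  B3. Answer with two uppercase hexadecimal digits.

50

XOR the bytes together:
  start with 0x8F
  0x8F ⊕ 0xA4 = 0x2B
  0x2B ⊕ 0x97 = 0xBC
  0xBC ⊕ 0xA7 = 0x1B
  0x1B ⊕ 0xF8 = 0xE3
  0xE3 ⊕ 0xB3 = 0x50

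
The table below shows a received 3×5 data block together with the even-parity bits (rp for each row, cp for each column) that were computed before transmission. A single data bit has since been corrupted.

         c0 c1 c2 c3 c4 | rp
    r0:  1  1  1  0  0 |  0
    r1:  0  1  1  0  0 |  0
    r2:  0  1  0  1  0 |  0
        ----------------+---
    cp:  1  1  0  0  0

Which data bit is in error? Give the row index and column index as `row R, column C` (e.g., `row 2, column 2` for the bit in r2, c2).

row 0, column 3

Recompute each row's even parity and compare to rp:
  r0: data parity 1, sent rp 0 → mismatch
  r1: data parity 0, sent rp 0 → ok
  r2: data parity 0, sent rp 0 → ok
Recompute each column's even parity and compare to cp:
  c0: data parity 1, sent cp 1 → ok
  c1: data parity 1, sent cp 1 → ok
  c2: data parity 0, sent cp 0 → ok
  c3: data parity 1, sent cp 0 → mismatch
  c4: data parity 0, sent cp 0 → ok
Exactly one row (r0) and one column (c3) fail → the flipped bit is at their intersection.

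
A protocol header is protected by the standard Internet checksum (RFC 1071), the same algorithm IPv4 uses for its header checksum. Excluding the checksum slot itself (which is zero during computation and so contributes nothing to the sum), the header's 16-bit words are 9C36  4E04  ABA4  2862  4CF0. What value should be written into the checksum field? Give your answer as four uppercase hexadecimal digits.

F4CD

One's-complement addition (fold any carry out of bit 15 back into bit 0):
  0x9C36 + 0x4E04 = 0x0EA3A
  0xEA3A + 0xABA4 = 0x195DE → wrap carry → 0x95DF
  0x95DF + 0x2862 = 0x0BE41
  0xBE41 + 0x4CF0 = 0x10B31 → wrap carry → 0x0B32
One's-complement sum = 0x0B32.
Checksum = ~0x0B32 & 0xFFFF = 0xF4CD.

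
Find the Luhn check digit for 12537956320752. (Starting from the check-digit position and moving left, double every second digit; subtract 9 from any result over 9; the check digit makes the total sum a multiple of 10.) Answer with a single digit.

Partial digits right→left: 2 5 7 0 2 3 6 5 9 7 3 5 2 1
Double every second digit counting from the check-digit position (so the 1st, 3rd, 5th, ... of the partial from the right).
  doubled (with −9 where >9): 4 5 4 3 9 6 4 → sum 35
  kept as-is: 5 0 3 5 7 5 1 → sum 26
Total = 35 + 26 = 61.
Check digit = (10 − (61 mod 10)) mod 10 = 9.

9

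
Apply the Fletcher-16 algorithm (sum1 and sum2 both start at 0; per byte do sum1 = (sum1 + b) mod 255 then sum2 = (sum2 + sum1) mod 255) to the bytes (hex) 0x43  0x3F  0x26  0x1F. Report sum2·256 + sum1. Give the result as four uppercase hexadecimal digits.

Running sums (mod 255):
  after byte 0 (0x43): sum1=67, sum2=67
  after byte 1 (0x3F): sum1=130, sum2=197
  after byte 2 (0x26): sum1=168, sum2=110
  after byte 3 (0x1F): sum1=199, sum2=54
Checksum = sum2·256 + sum1 = 54·256 + 199 = 14023 = 0x36C7.

36C7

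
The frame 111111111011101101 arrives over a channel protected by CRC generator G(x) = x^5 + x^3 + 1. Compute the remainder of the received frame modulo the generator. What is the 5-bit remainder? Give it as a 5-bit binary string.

Modulo-2 division of 111111111011101101 by 101001:
  pos 0: 111111 XOR 101001 = 010110
  pos 1: 101101 XOR 101001 = 000100
  pos 4: 100110 XOR 101001 = 001111
  pos 6: 111111 XOR 101001 = 010110
  pos 7: 101101 XOR 101001 = 000100
  pos 10: 100011 XOR 101001 = 001010
  pos 12: 101001 XOR 101001 = 000000
Remainder = 00000 (zero — the frame passes the CRC check).

00000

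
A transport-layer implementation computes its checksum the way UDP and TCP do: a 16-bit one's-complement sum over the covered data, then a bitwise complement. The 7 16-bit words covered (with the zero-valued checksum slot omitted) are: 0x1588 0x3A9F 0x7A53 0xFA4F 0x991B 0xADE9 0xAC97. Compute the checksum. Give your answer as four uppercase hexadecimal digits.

4798

One's-complement addition (fold any carry out of bit 15 back into bit 0):
  0x1588 + 0x3A9F = 0x05027
  0x5027 + 0x7A53 = 0x0CA7A
  0xCA7A + 0xFA4F = 0x1C4C9 → wrap carry → 0xC4CA
  0xC4CA + 0x991B = 0x15DE5 → wrap carry → 0x5DE6
  0x5DE6 + 0xADE9 = 0x10BCF → wrap carry → 0x0BD0
  0x0BD0 + 0xAC97 = 0x0B867
One's-complement sum = 0xB867.
Checksum = ~0xB867 & 0xFFFF = 0x4798.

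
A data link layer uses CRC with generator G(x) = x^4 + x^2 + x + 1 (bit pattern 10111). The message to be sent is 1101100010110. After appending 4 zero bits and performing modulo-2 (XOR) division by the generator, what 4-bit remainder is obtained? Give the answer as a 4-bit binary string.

0100

Append 4 zeros: 11011000101100000. Divide by 10111 (XOR where the leading bit is 1):
  pos 0: 11011 XOR 10111 = 01100
  pos 1: 11000 XOR 10111 = 01111
  pos 2: 11110 XOR 10111 = 01001
  pos 3: 10010 XOR 10111 = 00101
  pos 5: 10110 XOR 10111 = 00001
  pos 9: 11100 XOR 10111 = 01011
  pos 10: 10110 XOR 10111 = 00001
Remainder (last 4 bits) = 0100. This is the CRC / FCS.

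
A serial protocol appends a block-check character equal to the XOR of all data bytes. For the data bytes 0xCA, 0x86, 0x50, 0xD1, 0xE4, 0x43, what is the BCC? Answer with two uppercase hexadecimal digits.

XOR the bytes together:
  start with 0xCA
  0xCA ⊕ 0x86 = 0x4C
  0x4C ⊕ 0x50 = 0x1C
  0x1C ⊕ 0xD1 = 0xCD
  0xCD ⊕ 0xE4 = 0x29
  0x29 ⊕ 0x43 = 0x6A

6A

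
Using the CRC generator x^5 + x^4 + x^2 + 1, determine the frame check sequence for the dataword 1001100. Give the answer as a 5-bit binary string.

Append 5 zeros: 100110000000. Divide by 110101 (XOR where the leading bit is 1):
  pos 0: 100110 XOR 110101 = 010011
  pos 1: 100110 XOR 110101 = 010011
  pos 2: 100110 XOR 110101 = 010011
  pos 3: 100110 XOR 110101 = 010011
  pos 4: 100110 XOR 110101 = 010011
  pos 5: 100110 XOR 110101 = 010011
  pos 6: 100110 XOR 110101 = 010011
Remainder (last 5 bits) = 10011. This is the CRC / FCS.

10011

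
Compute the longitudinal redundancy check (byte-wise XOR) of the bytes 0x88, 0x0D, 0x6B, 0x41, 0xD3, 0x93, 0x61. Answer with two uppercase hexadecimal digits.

8E

XOR the bytes together:
  start with 0x88
  0x88 ⊕ 0x0D = 0x85
  0x85 ⊕ 0x6B = 0xEE
  0xEE ⊕ 0x41 = 0xAF
  0xAF ⊕ 0xD3 = 0x7C
  0x7C ⊕ 0x93 = 0xEF
  0xEF ⊕ 0x61 = 0x8E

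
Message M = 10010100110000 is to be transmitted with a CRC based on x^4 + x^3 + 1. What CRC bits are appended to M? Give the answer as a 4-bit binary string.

Append 4 zeros: 100101001100000000. Divide by 11001 (XOR where the leading bit is 1):
  pos 0: 10010 XOR 11001 = 01011
  pos 1: 10111 XOR 11001 = 01110
  pos 2: 11100 XOR 11001 = 00101
  pos 4: 10101 XOR 11001 = 01100
  pos 5: 11001 XOR 11001 = 00000
Remainder (last 4 bits) = 0000. This is the CRC / FCS.

0000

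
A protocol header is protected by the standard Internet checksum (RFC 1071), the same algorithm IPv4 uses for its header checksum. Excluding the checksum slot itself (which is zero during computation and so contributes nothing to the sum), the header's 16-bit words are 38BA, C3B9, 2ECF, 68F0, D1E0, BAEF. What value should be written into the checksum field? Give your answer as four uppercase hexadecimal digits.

DEFB

One's-complement addition (fold any carry out of bit 15 back into bit 0):
  0x38BA + 0xC3B9 = 0x0FC73
  0xFC73 + 0x2ECF = 0x12B42 → wrap carry → 0x2B43
  0x2B43 + 0x68F0 = 0x09433
  0x9433 + 0xD1E0 = 0x16613 → wrap carry → 0x6614
  0x6614 + 0xBAEF = 0x12103 → wrap carry → 0x2104
One's-complement sum = 0x2104.
Checksum = ~0x2104 & 0xFFFF = 0xDEFB.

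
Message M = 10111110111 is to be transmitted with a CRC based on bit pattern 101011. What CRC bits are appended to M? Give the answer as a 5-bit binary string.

11100

Append 5 zeros: 1011111011100000. Divide by 101011 (XOR where the leading bit is 1):
  pos 0: 101111 XOR 101011 = 000100
  pos 3: 100101 XOR 101011 = 001110
  pos 5: 111011 XOR 101011 = 010000
  pos 6: 100000 XOR 101011 = 001011
  pos 8: 101100 XOR 101011 = 000111
Remainder (last 5 bits) = 11100. This is the CRC / FCS.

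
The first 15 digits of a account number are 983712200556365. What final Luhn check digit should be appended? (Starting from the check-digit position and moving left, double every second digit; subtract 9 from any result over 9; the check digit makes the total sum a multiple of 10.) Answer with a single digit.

Partial digits right→left: 5 6 3 6 5 5 0 0 2 2 1 7 3 8 9
Double every second digit counting from the check-digit position (so the 1st, 3rd, 5th, ... of the partial from the right).
  doubled (with −9 where >9): 1 6 1 0 4 2 6 9 → sum 29
  kept as-is: 6 6 5 0 2 7 8 → sum 34
Total = 29 + 34 = 63.
Check digit = (10 − (63 mod 10)) mod 10 = 7.

7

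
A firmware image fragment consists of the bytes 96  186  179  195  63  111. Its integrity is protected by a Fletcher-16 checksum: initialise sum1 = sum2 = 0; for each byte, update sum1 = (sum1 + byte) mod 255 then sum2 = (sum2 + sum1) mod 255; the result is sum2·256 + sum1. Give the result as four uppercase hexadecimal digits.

EF41

Running sums (mod 255):
  after byte 0 (96): sum1=96, sum2=96
  after byte 1 (186): sum1=27, sum2=123
  after byte 2 (179): sum1=206, sum2=74
  after byte 3 (195): sum1=146, sum2=220
  after byte 4 (63): sum1=209, sum2=174
  after byte 5 (111): sum1=65, sum2=239
Checksum = sum2·256 + sum1 = 239·256 + 65 = 61249 = 0xEF41.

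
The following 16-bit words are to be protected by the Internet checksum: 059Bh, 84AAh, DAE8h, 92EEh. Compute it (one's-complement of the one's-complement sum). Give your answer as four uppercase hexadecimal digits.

One's-complement addition (fold any carry out of bit 15 back into bit 0):
  0x059B + 0x84AA = 0x08A45
  0x8A45 + 0xDAE8 = 0x1652D → wrap carry → 0x652E
  0x652E + 0x92EE = 0x0F81C
One's-complement sum = 0xF81C.
Checksum = ~0xF81C & 0xFFFF = 0x07E3.

07E3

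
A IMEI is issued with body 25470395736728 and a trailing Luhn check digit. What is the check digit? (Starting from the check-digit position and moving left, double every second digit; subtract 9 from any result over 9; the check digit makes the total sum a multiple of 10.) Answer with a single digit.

Partial digits right→left: 8 2 7 6 3 7 5 9 3 0 7 4 5 2
Double every second digit counting from the check-digit position (so the 1st, 3rd, 5th, ... of the partial from the right).
  doubled (with −9 where >9): 7 5 6 1 6 5 1 → sum 31
  kept as-is: 2 6 7 9 0 4 2 → sum 30
Total = 31 + 30 = 61.
Check digit = (10 − (61 mod 10)) mod 10 = 9.

9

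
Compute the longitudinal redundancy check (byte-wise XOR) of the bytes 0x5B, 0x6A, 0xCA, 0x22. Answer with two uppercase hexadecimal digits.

D9

XOR the bytes together:
  start with 0x5B
  0x5B ⊕ 0x6A = 0x31
  0x31 ⊕ 0xCA = 0xFB
  0xFB ⊕ 0x22 = 0xD9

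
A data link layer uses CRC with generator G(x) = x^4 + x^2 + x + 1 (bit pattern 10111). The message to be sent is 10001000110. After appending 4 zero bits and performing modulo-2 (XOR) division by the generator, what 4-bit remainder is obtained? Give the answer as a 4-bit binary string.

1100

Append 4 zeros: 100010001100000. Divide by 10111 (XOR where the leading bit is 1):
  pos 0: 10001 XOR 10111 = 00110
  pos 2: 11000 XOR 10111 = 01111
  pos 3: 11110 XOR 10111 = 01001
  pos 4: 10011 XOR 10111 = 00100
  pos 6: 10010 XOR 10111 = 00101
  pos 8: 10100 XOR 10111 = 00011
Remainder (last 4 bits) = 1100. This is the CRC / FCS.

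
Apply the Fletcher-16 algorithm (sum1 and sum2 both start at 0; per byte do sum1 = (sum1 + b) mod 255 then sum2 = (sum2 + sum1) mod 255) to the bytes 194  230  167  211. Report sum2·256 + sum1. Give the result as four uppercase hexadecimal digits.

E225

Running sums (mod 255):
  after byte 0 (194): sum1=194, sum2=194
  after byte 1 (230): sum1=169, sum2=108
  after byte 2 (167): sum1=81, sum2=189
  after byte 3 (211): sum1=37, sum2=226
Checksum = sum2·256 + sum1 = 226·256 + 37 = 57893 = 0xE225.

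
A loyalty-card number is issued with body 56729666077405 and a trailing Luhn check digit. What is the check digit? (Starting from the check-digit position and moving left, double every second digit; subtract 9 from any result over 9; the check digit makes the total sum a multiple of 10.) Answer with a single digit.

9

Partial digits right→left: 5 0 4 7 7 0 6 6 6 9 2 7 6 5
Double every second digit counting from the check-digit position (so the 1st, 3rd, 5th, ... of the partial from the right).
  doubled (with −9 where >9): 1 8 5 3 3 4 3 → sum 27
  kept as-is: 0 7 0 6 9 7 5 → sum 34
Total = 27 + 34 = 61.
Check digit = (10 − (61 mod 10)) mod 10 = 9.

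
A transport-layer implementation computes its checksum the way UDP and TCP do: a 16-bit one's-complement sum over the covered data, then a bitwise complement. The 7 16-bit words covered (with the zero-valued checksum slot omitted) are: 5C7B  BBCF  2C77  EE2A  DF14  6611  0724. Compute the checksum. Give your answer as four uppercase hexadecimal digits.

80C8

One's-complement addition (fold any carry out of bit 15 back into bit 0):
  0x5C7B + 0xBBCF = 0x1184A → wrap carry → 0x184B
  0x184B + 0x2C77 = 0x044C2
  0x44C2 + 0xEE2A = 0x132EC → wrap carry → 0x32ED
  0x32ED + 0xDF14 = 0x11201 → wrap carry → 0x1202
  0x1202 + 0x6611 = 0x07813
  0x7813 + 0x0724 = 0x07F37
One's-complement sum = 0x7F37.
Checksum = ~0x7F37 & 0xFFFF = 0x80C8.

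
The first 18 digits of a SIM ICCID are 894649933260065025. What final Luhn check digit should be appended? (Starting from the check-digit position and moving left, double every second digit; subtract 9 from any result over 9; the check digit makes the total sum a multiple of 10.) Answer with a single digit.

Partial digits right→left: 5 2 0 5 6 0 0 6 2 3 3 9 9 4 6 4 9 8
Double every second digit counting from the check-digit position (so the 1st, 3rd, 5th, ... of the partial from the right).
  doubled (with −9 where >9): 1 0 3 0 4 6 9 3 9 → sum 35
  kept as-is: 2 5 0 6 3 9 4 4 8 → sum 41
Total = 35 + 41 = 76.
Check digit = (10 − (76 mod 10)) mod 10 = 4.

4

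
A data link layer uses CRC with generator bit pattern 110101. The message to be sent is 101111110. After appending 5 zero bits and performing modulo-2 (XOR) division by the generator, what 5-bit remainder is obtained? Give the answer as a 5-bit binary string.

11111

Append 5 zeros: 10111111000000. Divide by 110101 (XOR where the leading bit is 1):
  pos 0: 101111 XOR 110101 = 011010
  pos 1: 110101 XOR 110101 = 000000
  pos 7: 100000 XOR 110101 = 010101
  pos 8: 101010 XOR 110101 = 011111
Remainder (last 5 bits) = 11111. This is the CRC / FCS.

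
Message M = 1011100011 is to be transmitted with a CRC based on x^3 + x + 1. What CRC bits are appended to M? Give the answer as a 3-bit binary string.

111

Append 3 zeros: 1011100011000. Divide by 1011 (XOR where the leading bit is 1):
  pos 0: 1011 XOR 1011 = 0000
  pos 4: 1000 XOR 1011 = 0011
  pos 6: 1111 XOR 1011 = 0100
  pos 7: 1000 XOR 1011 = 0011
  pos 9: 1100 XOR 1011 = 0111
Remainder (last 3 bits) = 111. This is the CRC / FCS.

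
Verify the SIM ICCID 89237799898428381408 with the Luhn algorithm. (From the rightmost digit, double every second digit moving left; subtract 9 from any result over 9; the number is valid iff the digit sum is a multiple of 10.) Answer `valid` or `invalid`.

From the right, keep odd positions and double even positions (subtract 9 from any doubled value over 9):
  doubled (positions 2,4,...): 0 2 6 4 7 7 9 5 4 7 → sum 51
  kept (positions 1,3,...): 8 4 8 8 4 9 9 7 3 9 → sum 69
Total = 120.
120 mod 10 = 0, so the number is valid.

valid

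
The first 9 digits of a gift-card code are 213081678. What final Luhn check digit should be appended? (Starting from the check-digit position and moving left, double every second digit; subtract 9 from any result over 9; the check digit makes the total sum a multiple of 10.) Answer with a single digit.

Partial digits right→left: 8 7 6 1 8 0 3 1 2
Double every second digit counting from the check-digit position (so the 1st, 3rd, 5th, ... of the partial from the right).
  doubled (with −9 where >9): 7 3 7 6 4 → sum 27
  kept as-is: 7 1 0 1 → sum 9
Total = 27 + 9 = 36.
Check digit = (10 − (36 mod 10)) mod 10 = 4.

4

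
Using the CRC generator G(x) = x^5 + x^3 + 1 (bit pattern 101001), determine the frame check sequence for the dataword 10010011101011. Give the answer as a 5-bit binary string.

Append 5 zeros: 1001001110101100000. Divide by 101001 (XOR where the leading bit is 1):
  pos 0: 100100 XOR 101001 = 001101
  pos 2: 110111 XOR 101001 = 011110
  pos 3: 111101 XOR 101001 = 010100
  pos 4: 101000 XOR 101001 = 000001
  pos 9: 110110 XOR 101001 = 011111
  pos 10: 111110 XOR 101001 = 010111
  pos 11: 101110 XOR 101001 = 000111
Remainder (last 5 bits) = 11100. This is the CRC / FCS.

11100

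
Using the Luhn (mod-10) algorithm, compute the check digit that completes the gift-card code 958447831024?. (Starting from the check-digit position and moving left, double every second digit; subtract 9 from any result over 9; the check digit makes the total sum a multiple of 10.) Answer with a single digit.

0

Partial digits right→left: 4 2 0 1 3 8 7 4 4 8 5 9
Double every second digit counting from the check-digit position (so the 1st, 3rd, 5th, ... of the partial from the right).
  doubled (with −9 where >9): 8 0 6 5 8 1 → sum 28
  kept as-is: 2 1 8 4 8 9 → sum 32
Total = 28 + 32 = 60.
Check digit = (10 − (60 mod 10)) mod 10 = 0.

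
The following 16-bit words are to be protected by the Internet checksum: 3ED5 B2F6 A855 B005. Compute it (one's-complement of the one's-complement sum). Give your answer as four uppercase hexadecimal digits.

One's-complement addition (fold any carry out of bit 15 back into bit 0):
  0x3ED5 + 0xB2F6 = 0x0F1CB
  0xF1CB + 0xA855 = 0x19A20 → wrap carry → 0x9A21
  0x9A21 + 0xB005 = 0x14A26 → wrap carry → 0x4A27
One's-complement sum = 0x4A27.
Checksum = ~0x4A27 & 0xFFFF = 0xB5D8.

B5D8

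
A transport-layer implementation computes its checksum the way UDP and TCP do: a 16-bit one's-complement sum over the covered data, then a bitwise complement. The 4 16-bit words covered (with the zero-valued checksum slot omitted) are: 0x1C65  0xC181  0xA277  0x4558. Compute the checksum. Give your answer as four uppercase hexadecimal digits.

3A49

One's-complement addition (fold any carry out of bit 15 back into bit 0):
  0x1C65 + 0xC181 = 0x0DDE6
  0xDDE6 + 0xA277 = 0x1805D → wrap carry → 0x805E
  0x805E + 0x4558 = 0x0C5B6
One's-complement sum = 0xC5B6.
Checksum = ~0xC5B6 & 0xFFFF = 0x3A49.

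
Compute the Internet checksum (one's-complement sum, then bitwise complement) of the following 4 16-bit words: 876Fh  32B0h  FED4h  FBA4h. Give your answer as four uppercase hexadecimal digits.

4B66

One's-complement addition (fold any carry out of bit 15 back into bit 0):
  0x876F + 0x32B0 = 0x0BA1F
  0xBA1F + 0xFED4 = 0x1B8F3 → wrap carry → 0xB8F4
  0xB8F4 + 0xFBA4 = 0x1B498 → wrap carry → 0xB499
One's-complement sum = 0xB499.
Checksum = ~0xB499 & 0xFFFF = 0x4B66.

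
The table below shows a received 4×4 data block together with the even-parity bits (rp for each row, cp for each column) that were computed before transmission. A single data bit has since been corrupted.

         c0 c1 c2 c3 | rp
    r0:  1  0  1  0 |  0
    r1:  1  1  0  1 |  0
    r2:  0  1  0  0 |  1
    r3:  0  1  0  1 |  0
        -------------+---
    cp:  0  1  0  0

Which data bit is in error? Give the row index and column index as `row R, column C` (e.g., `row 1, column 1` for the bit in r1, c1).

Recompute each row's even parity and compare to rp:
  r0: data parity 0, sent rp 0 → ok
  r1: data parity 1, sent rp 0 → mismatch
  r2: data parity 1, sent rp 1 → ok
  r3: data parity 0, sent rp 0 → ok
Recompute each column's even parity and compare to cp:
  c0: data parity 0, sent cp 0 → ok
  c1: data parity 1, sent cp 1 → ok
  c2: data parity 1, sent cp 0 → mismatch
  c3: data parity 0, sent cp 0 → ok
Exactly one row (r1) and one column (c2) fail → the flipped bit is at their intersection.

row 1, column 2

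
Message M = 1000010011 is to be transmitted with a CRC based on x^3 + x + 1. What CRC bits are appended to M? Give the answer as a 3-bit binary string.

Append 3 zeros: 1000010011000. Divide by 1011 (XOR where the leading bit is 1):
  pos 0: 1000 XOR 1011 = 0011
  pos 2: 1101 XOR 1011 = 0110
  pos 3: 1100 XOR 1011 = 0111
  pos 4: 1110 XOR 1011 = 0101
  pos 5: 1011 XOR 1011 = 0000
  pos 9: 1000 XOR 1011 = 0011
Remainder (last 3 bits) = 011. This is the CRC / FCS.

011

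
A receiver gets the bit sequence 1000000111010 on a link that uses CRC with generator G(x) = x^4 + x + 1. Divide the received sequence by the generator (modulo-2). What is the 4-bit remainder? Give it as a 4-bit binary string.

Modulo-2 division of 1000000111010 by 10011:
  pos 0: 10000 XOR 10011 = 00011
  pos 3: 11001 XOR 10011 = 01010
  pos 4: 10101 XOR 10011 = 00110
  pos 6: 11010 XOR 10011 = 01001
  pos 7: 10011 XOR 10011 = 00000
Remainder = 0000 (zero — the frame passes the CRC check).

0000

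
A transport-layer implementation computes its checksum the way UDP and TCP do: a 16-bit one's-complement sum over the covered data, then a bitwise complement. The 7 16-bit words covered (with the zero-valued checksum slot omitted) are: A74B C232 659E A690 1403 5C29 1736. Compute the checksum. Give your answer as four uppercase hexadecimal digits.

02F0

One's-complement addition (fold any carry out of bit 15 back into bit 0):
  0xA74B + 0xC232 = 0x1697D → wrap carry → 0x697E
  0x697E + 0x659E = 0x0CF1C
  0xCF1C + 0xA690 = 0x175AC → wrap carry → 0x75AD
  0x75AD + 0x1403 = 0x089B0
  0x89B0 + 0x5C29 = 0x0E5D9
  0xE5D9 + 0x1736 = 0x0FD0F
One's-complement sum = 0xFD0F.
Checksum = ~0xFD0F & 0xFFFF = 0x02F0.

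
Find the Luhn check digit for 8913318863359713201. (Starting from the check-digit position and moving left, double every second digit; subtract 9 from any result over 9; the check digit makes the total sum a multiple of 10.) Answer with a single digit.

Partial digits right→left: 1 0 2 3 1 7 9 5 3 3 6 8 8 1 3 3 1 9 8
Double every second digit counting from the check-digit position (so the 1st, 3rd, 5th, ... of the partial from the right).
  doubled (with −9 where >9): 2 4 2 9 6 3 7 6 2 7 → sum 48
  kept as-is: 0 3 7 5 3 8 1 3 9 → sum 39
Total = 48 + 39 = 87.
Check digit = (10 − (87 mod 10)) mod 10 = 3.

3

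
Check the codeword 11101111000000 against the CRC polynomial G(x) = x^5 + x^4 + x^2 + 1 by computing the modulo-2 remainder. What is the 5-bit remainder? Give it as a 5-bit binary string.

00100

Modulo-2 division of 11101111000000 by 110101:
  pos 0: 111011 XOR 110101 = 001110
  pos 2: 111011 XOR 110101 = 001110
  pos 4: 111000 XOR 110101 = 001101
  pos 6: 110100 XOR 110101 = 000001
Remainder = 00100 (nonzero — an error is detected).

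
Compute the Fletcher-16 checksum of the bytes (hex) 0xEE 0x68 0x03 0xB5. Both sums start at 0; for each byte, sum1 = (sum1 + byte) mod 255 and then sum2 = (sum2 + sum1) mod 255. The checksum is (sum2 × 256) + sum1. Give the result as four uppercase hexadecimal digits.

B010

Running sums (mod 255):
  after byte 0 (0xEE): sum1=238, sum2=238
  after byte 1 (0x68): sum1=87, sum2=70
  after byte 2 (0x03): sum1=90, sum2=160
  after byte 3 (0xB5): sum1=16, sum2=176
Checksum = sum2·256 + sum1 = 176·256 + 16 = 45072 = 0xB010.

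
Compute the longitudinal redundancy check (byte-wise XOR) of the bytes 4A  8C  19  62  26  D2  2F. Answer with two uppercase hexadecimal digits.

XOR the bytes together:
  start with 0x4A
  0x4A ⊕ 0x8C = 0xC6
  0xC6 ⊕ 0x19 = 0xDF
  0xDF ⊕ 0x62 = 0xBD
  0xBD ⊕ 0x26 = 0x9B
  0x9B ⊕ 0xD2 = 0x49
  0x49 ⊕ 0x2F = 0x66

66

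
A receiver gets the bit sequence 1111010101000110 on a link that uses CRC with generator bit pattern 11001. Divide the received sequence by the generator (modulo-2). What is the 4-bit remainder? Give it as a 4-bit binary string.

Modulo-2 division of 1111010101000110 by 11001:
  pos 0: 11110 XOR 11001 = 00111
  pos 2: 11110 XOR 11001 = 00111
  pos 4: 11110 XOR 11001 = 00111
  pos 6: 11110 XOR 11001 = 00111
  pos 8: 11100 XOR 11001 = 00101
  pos 10: 10111 XOR 11001 = 01110
  pos 11: 11100 XOR 11001 = 00101
Remainder = 0101 (nonzero — an error is detected).

0101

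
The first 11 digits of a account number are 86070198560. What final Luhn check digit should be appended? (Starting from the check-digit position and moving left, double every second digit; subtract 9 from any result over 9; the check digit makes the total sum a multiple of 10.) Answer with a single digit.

5

Partial digits right→left: 0 6 5 8 9 1 0 7 0 6 8
Double every second digit counting from the check-digit position (so the 1st, 3rd, 5th, ... of the partial from the right).
  doubled (with −9 where >9): 0 1 9 0 0 7 → sum 17
  kept as-is: 6 8 1 7 6 → sum 28
Total = 17 + 28 = 45.
Check digit = (10 − (45 mod 10)) mod 10 = 5.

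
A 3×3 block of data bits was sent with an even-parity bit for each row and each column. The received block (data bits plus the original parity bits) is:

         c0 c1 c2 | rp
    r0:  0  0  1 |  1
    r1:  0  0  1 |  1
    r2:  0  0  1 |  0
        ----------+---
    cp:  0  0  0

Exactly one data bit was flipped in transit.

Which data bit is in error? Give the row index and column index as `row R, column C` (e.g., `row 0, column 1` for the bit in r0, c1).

Recompute each row's even parity and compare to rp:
  r0: data parity 1, sent rp 1 → ok
  r1: data parity 1, sent rp 1 → ok
  r2: data parity 1, sent rp 0 → mismatch
Recompute each column's even parity and compare to cp:
  c0: data parity 0, sent cp 0 → ok
  c1: data parity 0, sent cp 0 → ok
  c2: data parity 1, sent cp 0 → mismatch
Exactly one row (r2) and one column (c2) fail → the flipped bit is at their intersection.

row 2, column 2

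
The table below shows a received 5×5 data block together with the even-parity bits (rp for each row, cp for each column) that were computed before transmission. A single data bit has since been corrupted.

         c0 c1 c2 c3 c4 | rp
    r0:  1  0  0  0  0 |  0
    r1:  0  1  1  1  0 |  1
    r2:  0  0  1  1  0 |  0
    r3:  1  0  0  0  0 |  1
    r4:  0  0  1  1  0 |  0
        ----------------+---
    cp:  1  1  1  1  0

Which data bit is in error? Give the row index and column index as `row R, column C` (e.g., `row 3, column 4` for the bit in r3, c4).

Recompute each row's even parity and compare to rp:
  r0: data parity 1, sent rp 0 → mismatch
  r1: data parity 1, sent rp 1 → ok
  r2: data parity 0, sent rp 0 → ok
  r3: data parity 1, sent rp 1 → ok
  r4: data parity 0, sent rp 0 → ok
Recompute each column's even parity and compare to cp:
  c0: data parity 0, sent cp 1 → mismatch
  c1: data parity 1, sent cp 1 → ok
  c2: data parity 1, sent cp 1 → ok
  c3: data parity 1, sent cp 1 → ok
  c4: data parity 0, sent cp 0 → ok
Exactly one row (r0) and one column (c0) fail → the flipped bit is at their intersection.

row 0, column 0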